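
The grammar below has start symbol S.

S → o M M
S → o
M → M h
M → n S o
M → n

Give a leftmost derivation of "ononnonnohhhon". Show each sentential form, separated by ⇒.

S⇒oMM⇒onSoM⇒onoMMoM⇒ononMoM⇒ononMhoM⇒ononMhhoM⇒ononMhhhoM⇒ononnSohhhoM⇒ononnoMMohhhoM⇒ononnonMohhhoM⇒ononnonnohhhoM⇒ononnonnohhhon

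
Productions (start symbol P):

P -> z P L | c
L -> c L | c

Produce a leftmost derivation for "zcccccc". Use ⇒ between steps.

P ⇒ zPL ⇒ zcL ⇒ zccL ⇒ zcccL ⇒ zccccL ⇒ zcccccL ⇒ zcccccc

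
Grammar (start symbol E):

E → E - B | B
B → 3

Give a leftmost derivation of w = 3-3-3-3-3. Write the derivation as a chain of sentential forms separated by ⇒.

E ⇒ E-B   [E → E - B]
E-B ⇒ E-B-B   [E → E - B]
E-B-B ⇒ E-B-B-B   [E → E - B]
E-B-B-B ⇒ E-B-B-B-B   [E → E - B]
E-B-B-B-B ⇒ B-B-B-B-B   [E → B]
B-B-B-B-B ⇒ 3-B-B-B-B   [B → 3]
3-B-B-B-B ⇒ 3-3-B-B-B   [B → 3]
3-3-B-B-B ⇒ 3-3-3-B-B   [B → 3]
3-3-3-B-B ⇒ 3-3-3-3-B   [B → 3]
3-3-3-3-B ⇒ 3-3-3-3-3   [B → 3]

E ⇒ E-B ⇒ E-B-B ⇒ E-B-B-B ⇒ E-B-B-B-B ⇒ B-B-B-B-B ⇒ 3-B-B-B-B ⇒ 3-3-B-B-B ⇒ 3-3-3-B-B ⇒ 3-3-3-3-B ⇒ 3-3-3-3-3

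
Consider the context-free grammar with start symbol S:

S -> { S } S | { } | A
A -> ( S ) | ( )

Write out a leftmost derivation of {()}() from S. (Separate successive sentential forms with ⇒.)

S ⇒ {S}S ⇒ {A}S ⇒ {()}S ⇒ {()}A ⇒ {()}()

S ⇒ {S}S   [S -> { S } S]
{S}S ⇒ {A}S   [S -> A]
{A}S ⇒ {()}S   [A -> ( )]
{()}S ⇒ {()}A   [S -> A]
{()}A ⇒ {()}()   [A -> ( )]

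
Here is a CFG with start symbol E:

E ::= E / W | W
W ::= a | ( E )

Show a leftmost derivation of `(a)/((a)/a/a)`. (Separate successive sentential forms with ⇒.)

E ⇒ E/W   [E ::= E / W]
E/W ⇒ W/W   [E ::= W]
W/W ⇒ (E)/W   [W ::= ( E )]
(E)/W ⇒ (W)/W   [E ::= W]
(W)/W ⇒ (a)/W   [W ::= a]
(a)/W ⇒ (a)/(E)   [W ::= ( E )]
(a)/(E) ⇒ (a)/(E/W)   [E ::= E / W]
(a)/(E/W) ⇒ (a)/(E/W/W)   [E ::= E / W]
(a)/(E/W/W) ⇒ (a)/(W/W/W)   [E ::= W]
(a)/(W/W/W) ⇒ (a)/((E)/W/W)   [W ::= ( E )]
(a)/((E)/W/W) ⇒ (a)/((W)/W/W)   [E ::= W]
(a)/((W)/W/W) ⇒ (a)/((a)/W/W)   [W ::= a]
(a)/((a)/W/W) ⇒ (a)/((a)/a/W)   [W ::= a]
(a)/((a)/a/W) ⇒ (a)/((a)/a/a)   [W ::= a]

E ⇒ E/W ⇒ W/W ⇒ (E)/W ⇒ (W)/W ⇒ (a)/W ⇒ (a)/(E) ⇒ (a)/(E/W) ⇒ (a)/(E/W/W) ⇒ (a)/(W/W/W) ⇒ (a)/((E)/W/W) ⇒ (a)/((W)/W/W) ⇒ (a)/((a)/W/W) ⇒ (a)/((a)/a/W) ⇒ (a)/((a)/a/a)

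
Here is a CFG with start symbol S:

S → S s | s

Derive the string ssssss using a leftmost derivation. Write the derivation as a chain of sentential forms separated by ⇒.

S ⇒ Ss ⇒ Sss ⇒ Ssss ⇒ Sssss ⇒ Ssssss ⇒ ssssss

S ⇒ Ss   [S → S s]
Ss ⇒ Sss   [S → S s]
Sss ⇒ Ssss   [S → S s]
Ssss ⇒ Sssss   [S → S s]
Sssss ⇒ Ssssss   [S → S s]
Ssssss ⇒ ssssss   [S → s]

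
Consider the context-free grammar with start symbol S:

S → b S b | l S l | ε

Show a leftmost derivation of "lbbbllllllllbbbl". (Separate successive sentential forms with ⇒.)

S ⇒ lSl ⇒ lbSbl ⇒ lbbSbbl ⇒ lbbbSbbbl ⇒ lbbblSlbbbl ⇒ lbbbllSllbbbl ⇒ lbbblllSlllbbbl ⇒ lbbbllllSllllbbbl ⇒ lbbbllllllllbbbl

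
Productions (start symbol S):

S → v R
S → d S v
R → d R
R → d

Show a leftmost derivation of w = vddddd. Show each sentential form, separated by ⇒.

S⇒vR⇒vdR⇒vddR⇒vdddR⇒vddddR⇒vddddd

S ⇒ vR   [S → v R]
vR ⇒ vdR   [R → d R]
vdR ⇒ vddR   [R → d R]
vddR ⇒ vdddR   [R → d R]
vdddR ⇒ vddddR   [R → d R]
vddddR ⇒ vddddd   [R → d]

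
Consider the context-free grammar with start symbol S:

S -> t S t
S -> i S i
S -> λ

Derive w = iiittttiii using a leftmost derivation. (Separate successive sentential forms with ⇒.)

S⇒iSi⇒iiSii⇒iiiSiii⇒iiitStiii⇒iiittSttiii⇒iiittttiii

S ⇒ iSi   [S -> i S i]
iSi ⇒ iiSii   [S -> i S i]
iiSii ⇒ iiiSiii   [S -> i S i]
iiiSiii ⇒ iiitStiii   [S -> t S t]
iiitStiii ⇒ iiittSttiii   [S -> t S t]
iiittSttiii ⇒ iiittttiii   [S -> λ]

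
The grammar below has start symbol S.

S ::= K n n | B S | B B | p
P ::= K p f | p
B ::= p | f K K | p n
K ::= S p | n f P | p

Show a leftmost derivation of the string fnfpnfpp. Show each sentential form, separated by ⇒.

S ⇒ BB ⇒ fKKB ⇒ fnfPKB ⇒ fnfpKB ⇒ fnfpnfPB ⇒ fnfpnfpB ⇒ fnfpnfpp

S ⇒ BB   [S ::= B B]
BB ⇒ fKKB   [B ::= f K K]
fKKB ⇒ fnfPKB   [K ::= n f P]
fnfPKB ⇒ fnfpKB   [P ::= p]
fnfpKB ⇒ fnfpnfPB   [K ::= n f P]
fnfpnfPB ⇒ fnfpnfpB   [P ::= p]
fnfpnfpB ⇒ fnfpnfpp   [B ::= p]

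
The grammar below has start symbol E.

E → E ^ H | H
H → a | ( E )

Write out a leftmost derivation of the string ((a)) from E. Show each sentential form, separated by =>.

E => H   [E → H]
H => (E)   [H → ( E )]
(E) => (H)   [E → H]
(H) => ((E))   [H → ( E )]
((E)) => ((H))   [E → H]
((H)) => ((a))   [H → a]

E => H => (E) => (H) => ((E)) => ((H)) => ((a))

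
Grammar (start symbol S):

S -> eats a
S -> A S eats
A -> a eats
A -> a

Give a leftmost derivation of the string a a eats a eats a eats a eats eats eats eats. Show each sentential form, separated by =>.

S => A S eats => a S eats => a A S eats eats => a a eats S eats eats => a a eats A S eats eats eats => a a eats a eats S eats eats eats => a a eats a eats A S eats eats eats eats => a a eats a eats a S eats eats eats eats => a a eats a eats a eats a eats eats eats eats

S => A S eats   [S -> A S eats]
A S eats => a S eats   [A -> a]
a S eats => a A S eats eats   [S -> A S eats]
a A S eats eats => a a eats S eats eats   [A -> a eats]
a a eats S eats eats => a a eats A S eats eats eats   [S -> A S eats]
a a eats A S eats eats eats => a a eats a eats S eats eats eats   [A -> a eats]
a a eats a eats S eats eats eats => a a eats a eats A S eats eats eats eats   [S -> A S eats]
a a eats a eats A S eats eats eats eats => a a eats a eats a S eats eats eats eats   [A -> a]
a a eats a eats a S eats eats eats eats => a a eats a eats a eats a eats eats eats eats   [S -> eats a]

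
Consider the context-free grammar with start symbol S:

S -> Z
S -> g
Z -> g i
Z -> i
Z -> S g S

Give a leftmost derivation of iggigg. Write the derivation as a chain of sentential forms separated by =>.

S => Z   [S -> Z]
Z => SgS   [Z -> S g S]
SgS => ZgS   [S -> Z]
ZgS => SgSgS   [Z -> S g S]
SgSgS => ZgSgS   [S -> Z]
ZgSgS => igSgS   [Z -> i]
igSgS => igZgS   [S -> Z]
igZgS => iggigS   [Z -> g i]
iggigS => iggigg   [S -> g]

S => Z => SgS => ZgS => SgSgS => ZgSgS => igSgS => igZgS => iggigS => iggigg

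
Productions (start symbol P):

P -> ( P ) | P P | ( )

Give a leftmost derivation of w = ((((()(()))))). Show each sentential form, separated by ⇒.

P ⇒ (P) ⇒ ((P)) ⇒ (((P))) ⇒ ((((P)))) ⇒ ((((PP)))) ⇒ ((((()P)))) ⇒ ((((()(P))))) ⇒ ((((()(())))))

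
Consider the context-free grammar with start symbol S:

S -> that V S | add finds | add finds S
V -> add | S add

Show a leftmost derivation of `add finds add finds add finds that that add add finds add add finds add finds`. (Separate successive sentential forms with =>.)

S => add finds S   [S -> add finds S]
add finds S => add finds add finds S   [S -> add finds S]
add finds add finds S => add finds add finds add finds S   [S -> add finds S]
add finds add finds add finds S => add finds add finds add finds that V S   [S -> that V S]
add finds add finds add finds that V S => add finds add finds add finds that S add S   [V -> S add]
add finds add finds add finds that S add S => add finds add finds add finds that that V S add S   [S -> that V S]
add finds add finds add finds that that V S add S => add finds add finds add finds that that add S add S   [V -> add]
add finds add finds add finds that that add S add S => add finds add finds add finds that that add add finds add S   [S -> add finds]
add finds add finds add finds that that add add finds add S => add finds add finds add finds that that add add finds add add finds S   [S -> add finds S]
add finds add finds add finds that that add add finds add add finds S => add finds add finds add finds that that add add finds add add finds add finds   [S -> add finds]

S => add finds S => add finds add finds S => add finds add finds add finds S => add finds add finds add finds that V S => add finds add finds add finds that S add S => add finds add finds add finds that that V S add S => add finds add finds add finds that that add S add S => add finds add finds add finds that that add add finds add S => add finds add finds add finds that that add add finds add add finds S => add finds add finds add finds that that add add finds add add finds add finds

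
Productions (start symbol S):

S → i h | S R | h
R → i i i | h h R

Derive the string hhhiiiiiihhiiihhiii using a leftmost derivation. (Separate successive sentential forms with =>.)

S => SR   [S → S R]
SR => SRR   [S → S R]
SRR => SRRR   [S → S R]
SRRR => SRRRR   [S → S R]
SRRRR => hRRRR   [S → h]
hRRRR => hhhRRRR   [R → h h R]
hhhRRRR => hhhiiiRRR   [R → i i i]
hhhiiiRRR => hhhiiiiiiRR   [R → i i i]
hhhiiiiiiRR => hhhiiiiiihhRR   [R → h h R]
hhhiiiiiihhRR => hhhiiiiiihhiiiR   [R → i i i]
hhhiiiiiihhiiiR => hhhiiiiiihhiiihhR   [R → h h R]
hhhiiiiiihhiiihhR => hhhiiiiiihhiiihhiii   [R → i i i]

S => SR => SRR => SRRR => SRRRR => hRRRR => hhhRRRR => hhhiiiRRR => hhhiiiiiiRR => hhhiiiiiihhRR => hhhiiiiiihhiiiR => hhhiiiiiihhiiihhR => hhhiiiiiihhiiihhiii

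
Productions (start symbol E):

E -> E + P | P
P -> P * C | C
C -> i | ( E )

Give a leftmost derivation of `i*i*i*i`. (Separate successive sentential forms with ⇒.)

E ⇒ P ⇒ P*C ⇒ P*C*C ⇒ P*C*C*C ⇒ C*C*C*C ⇒ i*C*C*C ⇒ i*i*C*C ⇒ i*i*i*C ⇒ i*i*i*i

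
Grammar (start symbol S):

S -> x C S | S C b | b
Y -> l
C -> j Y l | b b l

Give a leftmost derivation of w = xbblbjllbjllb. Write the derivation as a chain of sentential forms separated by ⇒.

S⇒SCb⇒SCbCb⇒xCSCbCb⇒xbblSCbCb⇒xbblbCbCb⇒xbblbjYlbCb⇒xbblbjllbCb⇒xbblbjllbjYlb⇒xbblbjllbjllb

S ⇒ SCb   [S -> S C b]
SCb ⇒ SCbCb   [S -> S C b]
SCbCb ⇒ xCSCbCb   [S -> x C S]
xCSCbCb ⇒ xbblSCbCb   [C -> b b l]
xbblSCbCb ⇒ xbblbCbCb   [S -> b]
xbblbCbCb ⇒ xbblbjYlbCb   [C -> j Y l]
xbblbjYlbCb ⇒ xbblbjllbCb   [Y -> l]
xbblbjllbCb ⇒ xbblbjllbjYlb   [C -> j Y l]
xbblbjllbjYlb ⇒ xbblbjllbjllb   [Y -> l]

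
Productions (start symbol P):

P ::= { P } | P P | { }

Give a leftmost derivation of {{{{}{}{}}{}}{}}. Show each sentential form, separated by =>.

P => {P} => {PP} => {{P}P} => {{PP}P} => {{{P}P}P} => {{{PP}P}P} => {{{PPP}P}P} => {{{{}PP}P}P} => {{{{}{}P}P}P} => {{{{}{}{}}P}P} => {{{{}{}{}}{}}P} => {{{{}{}{}}{}}{}}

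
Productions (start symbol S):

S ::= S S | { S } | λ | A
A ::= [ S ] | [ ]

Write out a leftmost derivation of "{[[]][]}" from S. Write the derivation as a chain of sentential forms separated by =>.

S => {S}   [S ::= { S }]
{S} => {SS}   [S ::= S S]
{SS} => {AS}   [S ::= A]
{AS} => {[S]S}   [A ::= [ S ]]
{[S]S} => {[A]S}   [S ::= A]
{[A]S} => {[[]]S}   [A ::= [ ]]
{[[]]S} => {[[]]A}   [S ::= A]
{[[]]A} => {[[]][]}   [A ::= [ ]]

S => {S} => {SS} => {AS} => {[S]S} => {[A]S} => {[[]]S} => {[[]]A} => {[[]][]}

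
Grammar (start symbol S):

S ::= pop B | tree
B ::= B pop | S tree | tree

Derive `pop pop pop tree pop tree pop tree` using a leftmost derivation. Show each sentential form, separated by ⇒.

S ⇒ pop B ⇒ pop S tree ⇒ pop pop B tree ⇒ pop pop B pop tree ⇒ pop pop S tree pop tree ⇒ pop pop pop B tree pop tree ⇒ pop pop pop B pop tree pop tree ⇒ pop pop pop tree pop tree pop tree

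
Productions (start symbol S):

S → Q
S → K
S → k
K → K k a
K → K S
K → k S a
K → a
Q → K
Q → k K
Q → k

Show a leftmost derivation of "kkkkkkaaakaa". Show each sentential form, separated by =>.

S => Q   [S → Q]
Q => kK   [Q → k K]
kK => kkSa   [K → k S a]
kkSa => kkQa   [S → Q]
kkQa => kkKa   [Q → K]
kkKa => kkKkaa   [K → K k a]
kkKkaa => kkkSakaa   [K → k S a]
kkkSakaa => kkkKakaa   [S → K]
kkkKakaa => kkkkSaakaa   [K → k S a]
kkkkSaakaa => kkkkKaakaa   [S → K]
kkkkKaakaa => kkkkkSaaakaa   [K → k S a]
kkkkkSaaakaa => kkkkkkaaakaa   [S → k]

S => Q => kK => kkSa => kkQa => kkKa => kkKkaa => kkkSakaa => kkkKakaa => kkkkSaakaa => kkkkKaakaa => kkkkkSaaakaa => kkkkkkaaakaa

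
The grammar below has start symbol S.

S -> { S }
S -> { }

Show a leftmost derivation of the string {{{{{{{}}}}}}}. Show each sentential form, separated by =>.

S => {S} => {{S}} => {{{S}}} => {{{{S}}}} => {{{{{S}}}}} => {{{{{{S}}}}}} => {{{{{{{}}}}}}}

S => {S}   [S -> { S }]
{S} => {{S}}   [S -> { S }]
{{S}} => {{{S}}}   [S -> { S }]
{{{S}}} => {{{{S}}}}   [S -> { S }]
{{{{S}}}} => {{{{{S}}}}}   [S -> { S }]
{{{{{S}}}}} => {{{{{{S}}}}}}   [S -> { S }]
{{{{{{S}}}}}} => {{{{{{{}}}}}}}   [S -> { }]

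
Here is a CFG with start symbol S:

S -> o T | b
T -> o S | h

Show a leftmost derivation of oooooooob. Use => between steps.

S => oT   [S -> o T]
oT => ooS   [T -> o S]
ooS => oooT   [S -> o T]
oooT => ooooS   [T -> o S]
ooooS => oooooT   [S -> o T]
oooooT => ooooooS   [T -> o S]
ooooooS => oooooooT   [S -> o T]
oooooooT => ooooooooS   [T -> o S]
ooooooooS => oooooooob   [S -> b]

S=>oT=>ooS=>oooT=>ooooS=>oooooT=>ooooooS=>oooooooT=>ooooooooS=>oooooooob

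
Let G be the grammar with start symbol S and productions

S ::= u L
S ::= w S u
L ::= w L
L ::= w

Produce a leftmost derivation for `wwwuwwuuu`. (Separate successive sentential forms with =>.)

S => wSu => wwSuu => wwwSuuu => wwwuLuuu => wwwuwLuuu => wwwuwwuuu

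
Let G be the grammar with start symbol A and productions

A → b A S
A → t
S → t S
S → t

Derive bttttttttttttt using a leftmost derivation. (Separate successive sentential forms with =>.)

A => bAS   [A → b A S]
bAS => btS   [A → t]
btS => bttS   [S → t S]
bttS => btttS   [S → t S]
btttS => bttttS   [S → t S]
bttttS => btttttS   [S → t S]
btttttS => bttttttS   [S → t S]
bttttttS => btttttttS   [S → t S]
btttttttS => bttttttttS   [S → t S]
bttttttttS => btttttttttS   [S → t S]
btttttttttS => bttttttttttS   [S → t S]
bttttttttttS => btttttttttttS   [S → t S]
btttttttttttS => bttttttttttttS   [S → t S]
bttttttttttttS => bttttttttttttt   [S → t]

A => bAS => btS => bttS => btttS => bttttS => btttttS => bttttttS => btttttttS => bttttttttS => btttttttttS => bttttttttttS => btttttttttttS => bttttttttttttS => bttttttttttttt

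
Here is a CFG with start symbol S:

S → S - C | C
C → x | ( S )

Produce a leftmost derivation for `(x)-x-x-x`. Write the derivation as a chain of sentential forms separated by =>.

S => S-C => S-C-C => S-C-C-C => C-C-C-C => (S)-C-C-C => (C)-C-C-C => (x)-C-C-C => (x)-x-C-C => (x)-x-x-C => (x)-x-x-x

S => S-C   [S → S - C]
S-C => S-C-C   [S → S - C]
S-C-C => S-C-C-C   [S → S - C]
S-C-C-C => C-C-C-C   [S → C]
C-C-C-C => (S)-C-C-C   [C → ( S )]
(S)-C-C-C => (C)-C-C-C   [S → C]
(C)-C-C-C => (x)-C-C-C   [C → x]
(x)-C-C-C => (x)-x-C-C   [C → x]
(x)-x-C-C => (x)-x-x-C   [C → x]
(x)-x-x-C => (x)-x-x-x   [C → x]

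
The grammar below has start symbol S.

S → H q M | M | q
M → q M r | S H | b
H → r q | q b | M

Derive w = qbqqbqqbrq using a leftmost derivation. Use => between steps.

S => HqM => qbqM => qbqSH => qbqHqMH => qbqqbqMH => qbqqbqSHH => qbqqbqqHH => qbqqbqqMH => qbqqbqqbH => qbqqbqqbrq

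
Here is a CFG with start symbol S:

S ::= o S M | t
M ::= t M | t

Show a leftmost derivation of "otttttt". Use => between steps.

S=>oSM=>otM=>ottM=>otttM=>ottttM=>otttttM=>otttttt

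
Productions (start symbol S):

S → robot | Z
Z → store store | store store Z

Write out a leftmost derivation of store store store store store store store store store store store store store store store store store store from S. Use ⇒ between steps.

S ⇒ Z ⇒ store store Z ⇒ store store store store Z ⇒ store store store store store store Z ⇒ store store store store store store store store Z ⇒ store store store store store store store store store store Z ⇒ store store store store store store store store store store store store Z ⇒ store store store store store store store store store store store store store store Z ⇒ store store store store store store store store store store store store store store store store Z ⇒ store store store store store store store store store store store store store store store store store store

S ⇒ Z   [S → Z]
Z ⇒ store store Z   [Z → store store Z]
store store Z ⇒ store store store store Z   [Z → store store Z]
store store store store Z ⇒ store store store store store store Z   [Z → store store Z]
store store store store store store Z ⇒ store store store store store store store store Z   [Z → store store Z]
store store store store store store store store Z ⇒ store store store store store store store store store store Z   [Z → store store Z]
store store store store store store store store store store Z ⇒ store store store store store store store store store store store store Z   [Z → store store Z]
store store store store store store store store store store store store Z ⇒ store store store store store store store store store store store store store store Z   [Z → store store Z]
store store store store store store store store store store store store store store Z ⇒ store store store store store store store store store store store store store store store store Z   [Z → store store Z]
store store store store store store store store store store store store store store store store Z ⇒ store store store store store store store store store store store store store store store store store store   [Z → store store]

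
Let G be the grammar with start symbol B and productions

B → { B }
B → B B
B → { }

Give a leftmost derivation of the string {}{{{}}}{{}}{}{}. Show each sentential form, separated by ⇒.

B ⇒ BB   [B → B B]
BB ⇒ BBB   [B → B B]
BBB ⇒ BBBB   [B → B B]
BBBB ⇒ BBBBB   [B → B B]
BBBBB ⇒ {}BBBB   [B → { }]
{}BBBB ⇒ {}{B}BBB   [B → { B }]
{}{B}BBB ⇒ {}{{B}}BBB   [B → { B }]
{}{{B}}BBB ⇒ {}{{{}}}BBB   [B → { }]
{}{{{}}}BBB ⇒ {}{{{}}}{B}BB   [B → { B }]
{}{{{}}}{B}BB ⇒ {}{{{}}}{{}}BB   [B → { }]
{}{{{}}}{{}}BB ⇒ {}{{{}}}{{}}{}B   [B → { }]
{}{{{}}}{{}}{}B ⇒ {}{{{}}}{{}}{}{}   [B → { }]

B ⇒ BB ⇒ BBB ⇒ BBBB ⇒ BBBBB ⇒ {}BBBB ⇒ {}{B}BBB ⇒ {}{{B}}BBB ⇒ {}{{{}}}BBB ⇒ {}{{{}}}{B}BB ⇒ {}{{{}}}{{}}BB ⇒ {}{{{}}}{{}}{}B ⇒ {}{{{}}}{{}}{}{}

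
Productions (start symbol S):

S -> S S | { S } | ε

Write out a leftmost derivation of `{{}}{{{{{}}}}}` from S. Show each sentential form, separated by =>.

S => SS => {S}S => {{S}}S => {{}}S => {{}}{S} => {{}}{{S}} => {{}}{{{S}}} => {{}}{{{{S}}}} => {{}}{{{{{S}}}}} => {{}}{{{{{}}}}}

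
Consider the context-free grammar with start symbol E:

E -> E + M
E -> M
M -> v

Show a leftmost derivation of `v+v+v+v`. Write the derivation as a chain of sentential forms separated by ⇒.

E ⇒ E+M   [E -> E + M]
E+M ⇒ E+M+M   [E -> E + M]
E+M+M ⇒ E+M+M+M   [E -> E + M]
E+M+M+M ⇒ M+M+M+M   [E -> M]
M+M+M+M ⇒ v+M+M+M   [M -> v]
v+M+M+M ⇒ v+v+M+M   [M -> v]
v+v+M+M ⇒ v+v+v+M   [M -> v]
v+v+v+M ⇒ v+v+v+v   [M -> v]

E ⇒ E+M ⇒ E+M+M ⇒ E+M+M+M ⇒ M+M+M+M ⇒ v+M+M+M ⇒ v+v+M+M ⇒ v+v+v+M ⇒ v+v+v+v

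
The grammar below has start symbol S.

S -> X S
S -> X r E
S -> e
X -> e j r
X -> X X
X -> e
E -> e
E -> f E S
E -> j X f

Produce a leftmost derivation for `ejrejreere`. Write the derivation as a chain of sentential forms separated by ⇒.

S ⇒ XrE   [S -> X r E]
XrE ⇒ XXrE   [X -> X X]
XXrE ⇒ XXXrE   [X -> X X]
XXXrE ⇒ ejrXXrE   [X -> e j r]
ejrXXrE ⇒ ejrXXXrE   [X -> X X]
ejrXXXrE ⇒ ejrejrXXrE   [X -> e j r]
ejrejrXXrE ⇒ ejrejreXrE   [X -> e]
ejrejreXrE ⇒ ejrejreerE   [X -> e]
ejrejreerE ⇒ ejrejreere   [E -> e]

S ⇒ XrE ⇒ XXrE ⇒ XXXrE ⇒ ejrXXrE ⇒ ejrXXXrE ⇒ ejrejrXXrE ⇒ ejrejreXrE ⇒ ejrejreerE ⇒ ejrejreere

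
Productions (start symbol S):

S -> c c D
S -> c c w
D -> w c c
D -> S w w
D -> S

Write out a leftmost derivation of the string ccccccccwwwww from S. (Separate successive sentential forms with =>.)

S => ccD => ccSww => ccccDww => ccccSwwww => ccccccDwwww => ccccccSwwww => ccccccccwwwww

S => ccD   [S -> c c D]
ccD => ccSww   [D -> S w w]
ccSww => ccccDww   [S -> c c D]
ccccDww => ccccSwwww   [D -> S w w]
ccccSwwww => ccccccDwwww   [S -> c c D]
ccccccDwwww => ccccccSwwww   [D -> S]
ccccccSwwww => ccccccccwwwww   [S -> c c w]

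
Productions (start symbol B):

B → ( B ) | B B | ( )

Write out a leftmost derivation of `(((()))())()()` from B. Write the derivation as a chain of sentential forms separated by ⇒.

B ⇒ BB   [B → B B]
BB ⇒ BBB   [B → B B]
BBB ⇒ (B)BB   [B → ( B )]
(B)BB ⇒ (BB)BB   [B → B B]
(BB)BB ⇒ ((B)B)BB   [B → ( B )]
((B)B)BB ⇒ (((B))B)BB   [B → ( B )]
(((B))B)BB ⇒ (((()))B)BB   [B → ( )]
(((()))B)BB ⇒ (((()))())BB   [B → ( )]
(((()))())BB ⇒ (((()))())()B   [B → ( )]
(((()))())()B ⇒ (((()))())()()   [B → ( )]

B ⇒ BB ⇒ BBB ⇒ (B)BB ⇒ (BB)BB ⇒ ((B)B)BB ⇒ (((B))B)BB ⇒ (((()))B)BB ⇒ (((()))())BB ⇒ (((()))())()B ⇒ (((()))())()()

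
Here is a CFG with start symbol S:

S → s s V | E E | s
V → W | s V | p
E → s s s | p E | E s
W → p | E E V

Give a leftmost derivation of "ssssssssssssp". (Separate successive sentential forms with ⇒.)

S ⇒ ssV ⇒ sssV ⇒ sssW ⇒ sssEEV ⇒ ssssssEV ⇒ ssssssEsV ⇒ ssssssssssV ⇒ sssssssssssV ⇒ ssssssssssssV ⇒ ssssssssssssp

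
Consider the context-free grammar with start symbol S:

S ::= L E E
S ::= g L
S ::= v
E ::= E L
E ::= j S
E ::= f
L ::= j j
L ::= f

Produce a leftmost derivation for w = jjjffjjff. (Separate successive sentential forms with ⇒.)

S⇒LEE⇒jjEE⇒jjjSE⇒jjjLEEE⇒jjjfEEE⇒jjjfELEE⇒jjjffLEE⇒jjjffjjEE⇒jjjffjjfE⇒jjjffjjff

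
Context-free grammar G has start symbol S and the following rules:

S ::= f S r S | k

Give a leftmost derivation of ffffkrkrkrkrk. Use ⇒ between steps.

S ⇒ fSrS ⇒ ffSrSrS ⇒ fffSrSrSrS ⇒ ffffSrSrSrSrS ⇒ ffffkrSrSrSrS ⇒ ffffkrkrSrSrS ⇒ ffffkrkrkrSrS ⇒ ffffkrkrkrkrS ⇒ ffffkrkrkrkrk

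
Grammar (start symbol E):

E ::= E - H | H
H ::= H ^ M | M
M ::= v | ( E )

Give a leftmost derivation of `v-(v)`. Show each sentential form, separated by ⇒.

E ⇒ E-H   [E ::= E - H]
E-H ⇒ H-H   [E ::= H]
H-H ⇒ M-H   [H ::= M]
M-H ⇒ v-H   [M ::= v]
v-H ⇒ v-M   [H ::= M]
v-M ⇒ v-(E)   [M ::= ( E )]
v-(E) ⇒ v-(H)   [E ::= H]
v-(H) ⇒ v-(M)   [H ::= M]
v-(M) ⇒ v-(v)   [M ::= v]

E ⇒ E-H ⇒ H-H ⇒ M-H ⇒ v-H ⇒ v-M ⇒ v-(E) ⇒ v-(H) ⇒ v-(M) ⇒ v-(v)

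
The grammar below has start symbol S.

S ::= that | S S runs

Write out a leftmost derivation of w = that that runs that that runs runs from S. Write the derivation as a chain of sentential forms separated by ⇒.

S ⇒ S S runs ⇒ S S runs S runs ⇒ that S runs S runs ⇒ that that runs S runs ⇒ that that runs S S runs runs ⇒ that that runs that S runs runs ⇒ that that runs that that runs runs

S ⇒ S S runs   [S ::= S S runs]
S S runs ⇒ S S runs S runs   [S ::= S S runs]
S S runs S runs ⇒ that S runs S runs   [S ::= that]
that S runs S runs ⇒ that that runs S runs   [S ::= that]
that that runs S runs ⇒ that that runs S S runs runs   [S ::= S S runs]
that that runs S S runs runs ⇒ that that runs that S runs runs   [S ::= that]
that that runs that S runs runs ⇒ that that runs that that runs runs   [S ::= that]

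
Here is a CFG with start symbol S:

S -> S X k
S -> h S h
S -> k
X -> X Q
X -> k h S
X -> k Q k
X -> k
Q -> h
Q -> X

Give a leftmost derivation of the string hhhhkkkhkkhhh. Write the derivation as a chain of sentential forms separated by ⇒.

S⇒hSh⇒hhShh⇒hhhShhh⇒hhhSXkhhh⇒hhhhShXkhhh⇒hhhhSXkhXkhhh⇒hhhhkXkhXkhhh⇒hhhhkkkhXkhhh⇒hhhhkkkhkkhhh

S ⇒ hSh   [S -> h S h]
hSh ⇒ hhShh   [S -> h S h]
hhShh ⇒ hhhShhh   [S -> h S h]
hhhShhh ⇒ hhhSXkhhh   [S -> S X k]
hhhSXkhhh ⇒ hhhhShXkhhh   [S -> h S h]
hhhhShXkhhh ⇒ hhhhSXkhXkhhh   [S -> S X k]
hhhhSXkhXkhhh ⇒ hhhhkXkhXkhhh   [S -> k]
hhhhkXkhXkhhh ⇒ hhhhkkkhXkhhh   [X -> k]
hhhhkkkhXkhhh ⇒ hhhhkkkhkkhhh   [X -> k]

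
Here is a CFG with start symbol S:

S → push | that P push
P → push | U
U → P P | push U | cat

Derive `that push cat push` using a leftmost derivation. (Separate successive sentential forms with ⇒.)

S ⇒ that P push ⇒ that U push ⇒ that push U push ⇒ that push cat push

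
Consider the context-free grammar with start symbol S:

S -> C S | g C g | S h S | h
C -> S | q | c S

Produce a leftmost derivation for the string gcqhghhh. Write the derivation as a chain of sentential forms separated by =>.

S => CS => SS => ShSS => gCghSS => gcSghSS => gcCSghSS => gcqSghSS => gcqhghSS => gcqhghhS => gcqhghhh

S => CS   [S -> C S]
CS => SS   [C -> S]
SS => ShSS   [S -> S h S]
ShSS => gCghSS   [S -> g C g]
gCghSS => gcSghSS   [C -> c S]
gcSghSS => gcCSghSS   [S -> C S]
gcCSghSS => gcqSghSS   [C -> q]
gcqSghSS => gcqhghSS   [S -> h]
gcqhghSS => gcqhghhS   [S -> h]
gcqhghhS => gcqhghhh   [S -> h]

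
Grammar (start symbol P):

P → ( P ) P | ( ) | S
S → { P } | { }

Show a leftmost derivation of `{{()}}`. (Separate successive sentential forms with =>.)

P => S => {P} => {S} => {{P}} => {{()}}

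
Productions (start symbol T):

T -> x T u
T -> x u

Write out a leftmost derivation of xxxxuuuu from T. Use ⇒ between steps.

T ⇒ xTu   [T -> x T u]
xTu ⇒ xxTuu   [T -> x T u]
xxTuu ⇒ xxxTuuu   [T -> x T u]
xxxTuuu ⇒ xxxxuuuu   [T -> x u]

T ⇒ xTu ⇒ xxTuu ⇒ xxxTuuu ⇒ xxxxuuuu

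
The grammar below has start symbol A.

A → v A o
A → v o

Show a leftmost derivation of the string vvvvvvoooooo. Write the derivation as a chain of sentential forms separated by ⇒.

A ⇒ vAo   [A → v A o]
vAo ⇒ vvAoo   [A → v A o]
vvAoo ⇒ vvvAooo   [A → v A o]
vvvAooo ⇒ vvvvAoooo   [A → v A o]
vvvvAoooo ⇒ vvvvvAooooo   [A → v A o]
vvvvvAooooo ⇒ vvvvvvoooooo   [A → v o]

A⇒vAo⇒vvAoo⇒vvvAooo⇒vvvvAoooo⇒vvvvvAooooo⇒vvvvvvoooooo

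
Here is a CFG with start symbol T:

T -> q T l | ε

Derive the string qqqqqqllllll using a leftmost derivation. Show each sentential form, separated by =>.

T => qTl => qqTll => qqqTlll => qqqqTllll => qqqqqTlllll => qqqqqqTllllll => qqqqqqllllll

T => qTl   [T -> q T l]
qTl => qqTll   [T -> q T l]
qqTll => qqqTlll   [T -> q T l]
qqqTlll => qqqqTllll   [T -> q T l]
qqqqTllll => qqqqqTlllll   [T -> q T l]
qqqqqTlllll => qqqqqqTllllll   [T -> q T l]
qqqqqqTllllll => qqqqqqllllll   [T -> ε]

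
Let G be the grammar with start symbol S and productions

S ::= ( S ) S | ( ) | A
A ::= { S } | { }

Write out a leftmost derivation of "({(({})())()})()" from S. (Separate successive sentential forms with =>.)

S => (S)S   [S ::= ( S ) S]
(S)S => (A)S   [S ::= A]
(A)S => ({S})S   [A ::= { S }]
({S})S => ({(S)S})S   [S ::= ( S ) S]
({(S)S})S => ({((S)S)S})S   [S ::= ( S ) S]
({((S)S)S})S => ({((A)S)S})S   [S ::= A]
({((A)S)S})S => ({(({})S)S})S   [A ::= { }]
({(({})S)S})S => ({(({})())S})S   [S ::= ( )]
({(({})())S})S => ({(({})())()})S   [S ::= ( )]
({(({})())()})S => ({(({})())()})()   [S ::= ( )]

S => (S)S => (A)S => ({S})S => ({(S)S})S => ({((S)S)S})S => ({((A)S)S})S => ({(({})S)S})S => ({(({})())S})S => ({(({})())()})S => ({(({})())()})()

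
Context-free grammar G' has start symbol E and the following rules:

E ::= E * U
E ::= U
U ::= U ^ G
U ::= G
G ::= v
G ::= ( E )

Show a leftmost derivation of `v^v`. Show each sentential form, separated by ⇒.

E ⇒ U   [E ::= U]
U ⇒ U^G   [U ::= U ^ G]
U^G ⇒ G^G   [U ::= G]
G^G ⇒ v^G   [G ::= v]
v^G ⇒ v^v   [G ::= v]

E⇒U⇒U^G⇒G^G⇒v^G⇒v^v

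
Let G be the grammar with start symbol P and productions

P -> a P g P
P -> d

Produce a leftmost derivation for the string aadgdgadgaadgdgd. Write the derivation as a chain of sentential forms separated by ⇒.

P ⇒ aPgP   [P -> a P g P]
aPgP ⇒ aaPgPgP   [P -> a P g P]
aaPgPgP ⇒ aadgPgP   [P -> d]
aadgPgP ⇒ aadgdgP   [P -> d]
aadgdgP ⇒ aadgdgaPgP   [P -> a P g P]
aadgdgaPgP ⇒ aadgdgadgP   [P -> d]
aadgdgadgP ⇒ aadgdgadgaPgP   [P -> a P g P]
aadgdgadgaPgP ⇒ aadgdgadgaaPgPgP   [P -> a P g P]
aadgdgadgaaPgPgP ⇒ aadgdgadgaadgPgP   [P -> d]
aadgdgadgaadgPgP ⇒ aadgdgadgaadgdgP   [P -> d]
aadgdgadgaadgdgP ⇒ aadgdgadgaadgdgd   [P -> d]

P ⇒ aPgP ⇒ aaPgPgP ⇒ aadgPgP ⇒ aadgdgP ⇒ aadgdgaPgP ⇒ aadgdgadgP ⇒ aadgdgadgaPgP ⇒ aadgdgadgaaPgPgP ⇒ aadgdgadgaadgPgP ⇒ aadgdgadgaadgdgP ⇒ aadgdgadgaadgdgd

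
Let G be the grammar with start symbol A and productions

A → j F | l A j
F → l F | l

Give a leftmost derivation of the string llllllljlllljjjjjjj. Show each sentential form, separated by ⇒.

A ⇒ lAj   [A → l A j]
lAj ⇒ llAjj   [A → l A j]
llAjj ⇒ lllAjjj   [A → l A j]
lllAjjj ⇒ llllAjjjj   [A → l A j]
llllAjjjj ⇒ lllllAjjjjj   [A → l A j]
lllllAjjjjj ⇒ llllllAjjjjjj   [A → l A j]
llllllAjjjjjj ⇒ lllllllAjjjjjjj   [A → l A j]
lllllllAjjjjjjj ⇒ llllllljFjjjjjjj   [A → j F]
llllllljFjjjjjjj ⇒ llllllljlFjjjjjjj   [F → l F]
llllllljlFjjjjjjj ⇒ llllllljllFjjjjjjj   [F → l F]
llllllljllFjjjjjjj ⇒ llllllljlllFjjjjjjj   [F → l F]
llllllljlllFjjjjjjj ⇒ llllllljlllljjjjjjj   [F → l]

A ⇒ lAj ⇒ llAjj ⇒ lllAjjj ⇒ llllAjjjj ⇒ lllllAjjjjj ⇒ llllllAjjjjjj ⇒ lllllllAjjjjjjj ⇒ llllllljFjjjjjjj ⇒ llllllljlFjjjjjjj ⇒ llllllljllFjjjjjjj ⇒ llllllljlllFjjjjjjj ⇒ llllllljlllljjjjjjj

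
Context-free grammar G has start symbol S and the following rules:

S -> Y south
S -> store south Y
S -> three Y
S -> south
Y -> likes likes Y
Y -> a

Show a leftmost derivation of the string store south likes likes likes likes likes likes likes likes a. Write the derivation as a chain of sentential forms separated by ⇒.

S ⇒ store south Y   [S -> store south Y]
store south Y ⇒ store south likes likes Y   [Y -> likes likes Y]
store south likes likes Y ⇒ store south likes likes likes likes Y   [Y -> likes likes Y]
store south likes likes likes likes Y ⇒ store south likes likes likes likes likes likes Y   [Y -> likes likes Y]
store south likes likes likes likes likes likes Y ⇒ store south likes likes likes likes likes likes likes likes Y   [Y -> likes likes Y]
store south likes likes likes likes likes likes likes likes Y ⇒ store south likes likes likes likes likes likes likes likes a   [Y -> a]

S ⇒ store south Y ⇒ store south likes likes Y ⇒ store south likes likes likes likes Y ⇒ store south likes likes likes likes likes likes Y ⇒ store south likes likes likes likes likes likes likes likes Y ⇒ store south likes likes likes likes likes likes likes likes a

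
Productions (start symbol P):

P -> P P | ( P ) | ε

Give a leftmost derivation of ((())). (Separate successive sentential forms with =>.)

P=>PP=>(P)P=>(PP)P=>(PPP)P=>((P)PP)P=>((PP)PP)P=>((PPP)PP)P=>(((P)PP)PP)P=>((()PP)PP)P=>((()P)PP)P=>((())PP)P=>((())P)P=>((()))P=>((()))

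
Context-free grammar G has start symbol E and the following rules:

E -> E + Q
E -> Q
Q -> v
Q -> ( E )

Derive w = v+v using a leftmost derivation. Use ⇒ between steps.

E ⇒ E+Q   [E -> E + Q]
E+Q ⇒ Q+Q   [E -> Q]
Q+Q ⇒ v+Q   [Q -> v]
v+Q ⇒ v+v   [Q -> v]

E ⇒ E+Q ⇒ Q+Q ⇒ v+Q ⇒ v+v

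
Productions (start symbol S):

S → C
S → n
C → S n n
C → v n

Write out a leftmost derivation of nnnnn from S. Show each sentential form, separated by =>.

S => C => Snn => Cnn => Snnnn => nnnnn

S => C   [S → C]
C => Snn   [C → S n n]
Snn => Cnn   [S → C]
Cnn => Snnnn   [C → S n n]
Snnnn => nnnnn   [S → n]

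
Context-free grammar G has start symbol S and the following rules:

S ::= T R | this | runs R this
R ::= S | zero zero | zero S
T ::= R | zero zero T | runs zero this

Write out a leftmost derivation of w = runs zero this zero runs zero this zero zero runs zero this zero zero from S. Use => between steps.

S => T R => runs zero this R => runs zero this zero S => runs zero this zero T R => runs zero this zero runs zero this R => runs zero this zero runs zero this S => runs zero this zero runs zero this T R => runs zero this zero runs zero this zero zero T R => runs zero this zero runs zero this zero zero runs zero this R => runs zero this zero runs zero this zero zero runs zero this zero zero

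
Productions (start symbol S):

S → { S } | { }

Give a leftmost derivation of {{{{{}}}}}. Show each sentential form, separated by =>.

S=>{S}=>{{S}}=>{{{S}}}=>{{{{S}}}}=>{{{{{}}}}}

S => {S}   [S → { S }]
{S} => {{S}}   [S → { S }]
{{S}} => {{{S}}}   [S → { S }]
{{{S}}} => {{{{S}}}}   [S → { S }]
{{{{S}}}} => {{{{{}}}}}   [S → { }]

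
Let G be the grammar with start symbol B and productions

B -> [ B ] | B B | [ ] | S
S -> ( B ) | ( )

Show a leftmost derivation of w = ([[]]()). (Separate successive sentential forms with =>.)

B => S => (B) => (BB) => ([B]B) => ([[]]B) => ([[]]S) => ([[]]())

B => S   [B -> S]
S => (B)   [S -> ( B )]
(B) => (BB)   [B -> B B]
(BB) => ([B]B)   [B -> [ B ]]
([B]B) => ([[]]B)   [B -> [ ]]
([[]]B) => ([[]]S)   [B -> S]
([[]]S) => ([[]]())   [S -> ( )]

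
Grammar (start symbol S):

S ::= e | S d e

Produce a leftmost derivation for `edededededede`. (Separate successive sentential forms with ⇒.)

S ⇒ Sde   [S ::= S d e]
Sde ⇒ Sdede   [S ::= S d e]
Sdede ⇒ Sdedede   [S ::= S d e]
Sdedede ⇒ Sdededede   [S ::= S d e]
Sdededede ⇒ Sdedededede   [S ::= S d e]
Sdedededede ⇒ Sdededededede   [S ::= S d e]
Sdededededede ⇒ edededededede   [S ::= e]

S⇒Sde⇒Sdede⇒Sdedede⇒Sdededede⇒Sdedededede⇒Sdededededede⇒edededededede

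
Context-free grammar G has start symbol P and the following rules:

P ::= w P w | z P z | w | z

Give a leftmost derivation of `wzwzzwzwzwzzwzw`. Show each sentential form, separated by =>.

P => wPw   [P ::= w P w]
wPw => wzPzw   [P ::= z P z]
wzPzw => wzwPwzw   [P ::= w P w]
wzwPwzw => wzwzPzwzw   [P ::= z P z]
wzwzPzwzw => wzwzzPzzwzw   [P ::= z P z]
wzwzzPzzwzw => wzwzzwPwzzwzw   [P ::= w P w]
wzwzzwPwzzwzw => wzwzzwzPzwzzwzw   [P ::= z P z]
wzwzzwzPzwzzwzw => wzwzzwzwzwzzwzw   [P ::= w]

P=>wPw=>wzPzw=>wzwPwzw=>wzwzPzwzw=>wzwzzPzzwzw=>wzwzzwPwzzwzw=>wzwzzwzPzwzzwzw=>wzwzzwzwzwzzwzw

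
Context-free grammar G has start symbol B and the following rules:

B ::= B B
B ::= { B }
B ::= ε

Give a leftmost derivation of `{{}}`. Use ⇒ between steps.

B ⇒ {B} ⇒ {BB} ⇒ {BBB} ⇒ {BBBB} ⇒ {{B}BBB} ⇒ {{}BBB} ⇒ {{}BB} ⇒ {{}B} ⇒ {{}}

B ⇒ {B}   [B ::= { B }]
{B} ⇒ {BB}   [B ::= B B]
{BB} ⇒ {BBB}   [B ::= B B]
{BBB} ⇒ {BBBB}   [B ::= B B]
{BBBB} ⇒ {{B}BBB}   [B ::= { B }]
{{B}BBB} ⇒ {{}BBB}   [B ::= ε]
{{}BBB} ⇒ {{}BB}   [B ::= ε]
{{}BB} ⇒ {{}B}   [B ::= ε]
{{}B} ⇒ {{}}   [B ::= ε]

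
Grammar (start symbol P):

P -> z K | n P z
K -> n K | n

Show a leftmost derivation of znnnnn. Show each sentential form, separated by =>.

P => zK => znK => znnK => znnnK => znnnnK => znnnnn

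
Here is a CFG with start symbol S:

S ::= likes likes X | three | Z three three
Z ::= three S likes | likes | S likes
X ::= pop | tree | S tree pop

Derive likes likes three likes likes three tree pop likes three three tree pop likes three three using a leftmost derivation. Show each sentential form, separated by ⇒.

S ⇒ Z three three ⇒ S likes three three ⇒ likes likes X likes three three ⇒ likes likes S tree pop likes three three ⇒ likes likes Z three three tree pop likes three three ⇒ likes likes three S likes three three tree pop likes three three ⇒ likes likes three likes likes X likes three three tree pop likes three three ⇒ likes likes three likes likes S tree pop likes three three tree pop likes three three ⇒ likes likes three likes likes three tree pop likes three three tree pop likes three three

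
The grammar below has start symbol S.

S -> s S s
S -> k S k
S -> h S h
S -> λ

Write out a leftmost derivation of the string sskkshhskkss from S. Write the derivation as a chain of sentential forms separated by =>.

S=>sSs=>ssSss=>sskSkss=>sskkSkkss=>sskksSskkss=>sskkshShskkss=>sskkshhskkss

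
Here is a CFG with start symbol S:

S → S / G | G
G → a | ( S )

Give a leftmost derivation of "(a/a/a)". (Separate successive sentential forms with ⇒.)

S⇒G⇒(S)⇒(S/G)⇒(S/G/G)⇒(G/G/G)⇒(a/G/G)⇒(a/a/G)⇒(a/a/a)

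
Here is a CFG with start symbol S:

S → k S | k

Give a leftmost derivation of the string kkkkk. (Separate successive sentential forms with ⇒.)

S ⇒ kS   [S → k S]
kS ⇒ kkS   [S → k S]
kkS ⇒ kkkS   [S → k S]
kkkS ⇒ kkkkS   [S → k S]
kkkkS ⇒ kkkkk   [S → k]

S ⇒ kS ⇒ kkS ⇒ kkkS ⇒ kkkkS ⇒ kkkkk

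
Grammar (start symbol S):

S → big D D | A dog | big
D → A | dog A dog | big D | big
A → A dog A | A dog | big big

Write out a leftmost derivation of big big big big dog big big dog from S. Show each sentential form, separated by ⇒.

S ⇒ big D D ⇒ big big D D ⇒ big big big D D ⇒ big big big big D ⇒ big big big big dog A dog ⇒ big big big big dog big big dog

S ⇒ big D D   [S → big D D]
big D D ⇒ big big D D   [D → big D]
big big D D ⇒ big big big D D   [D → big D]
big big big D D ⇒ big big big big D   [D → big]
big big big big D ⇒ big big big big dog A dog   [D → dog A dog]
big big big big dog A dog ⇒ big big big big dog big big dog   [A → big big]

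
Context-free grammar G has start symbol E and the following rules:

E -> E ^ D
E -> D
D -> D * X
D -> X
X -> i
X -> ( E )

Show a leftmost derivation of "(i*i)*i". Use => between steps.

E => D   [E -> D]
D => D*X   [D -> D * X]
D*X => X*X   [D -> X]
X*X => (E)*X   [X -> ( E )]
(E)*X => (D)*X   [E -> D]
(D)*X => (D*X)*X   [D -> D * X]
(D*X)*X => (X*X)*X   [D -> X]
(X*X)*X => (i*X)*X   [X -> i]
(i*X)*X => (i*i)*X   [X -> i]
(i*i)*X => (i*i)*i   [X -> i]

E=>D=>D*X=>X*X=>(E)*X=>(D)*X=>(D*X)*X=>(X*X)*X=>(i*X)*X=>(i*i)*X=>(i*i)*i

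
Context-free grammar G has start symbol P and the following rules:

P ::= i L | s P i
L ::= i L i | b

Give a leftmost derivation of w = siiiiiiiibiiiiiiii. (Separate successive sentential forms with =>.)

P => sPi => siLi => siiLii => siiiLiii => siiiiLiiii => siiiiiLiiiii => siiiiiiLiiiiii => siiiiiiiLiiiiiii => siiiiiiiiLiiiiiiii => siiiiiiiibiiiiiiii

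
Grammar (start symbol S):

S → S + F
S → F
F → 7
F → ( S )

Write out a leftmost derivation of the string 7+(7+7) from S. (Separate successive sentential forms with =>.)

S => S+F => F+F => 7+F => 7+(S) => 7+(S+F) => 7+(F+F) => 7+(7+F) => 7+(7+7)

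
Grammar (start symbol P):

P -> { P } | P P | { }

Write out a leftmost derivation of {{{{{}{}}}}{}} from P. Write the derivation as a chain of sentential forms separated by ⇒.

P ⇒ {P} ⇒ {PP} ⇒ {{P}P} ⇒ {{{P}}P} ⇒ {{{{P}}}P} ⇒ {{{{PP}}}P} ⇒ {{{{{}P}}}P} ⇒ {{{{{}{}}}}P} ⇒ {{{{{}{}}}}{}}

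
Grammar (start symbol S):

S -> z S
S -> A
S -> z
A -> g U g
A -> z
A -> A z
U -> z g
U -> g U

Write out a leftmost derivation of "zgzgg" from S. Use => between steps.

S => zS => zA => zgUg => zgzgg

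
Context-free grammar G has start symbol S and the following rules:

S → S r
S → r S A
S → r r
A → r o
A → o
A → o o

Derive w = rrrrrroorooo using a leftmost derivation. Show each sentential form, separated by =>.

S => rSA => rrSAA => rrrSAAA => rrrSrAAA => rrrrSArAAA => rrrrrrArAAA => rrrrrroorAAA => rrrrrrooroAA => rrrrrroorooA => rrrrrroorooo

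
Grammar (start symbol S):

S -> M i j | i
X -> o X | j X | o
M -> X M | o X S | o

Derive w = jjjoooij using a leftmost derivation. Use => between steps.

S => Mij   [S -> M i j]
Mij => XMij   [M -> X M]
XMij => jXMij   [X -> j X]
jXMij => jjXMij   [X -> j X]
jjXMij => jjjXMij   [X -> j X]
jjjXMij => jjjoXMij   [X -> o X]
jjjoXMij => jjjooMij   [X -> o]
jjjooMij => jjjoooij   [M -> o]

S => Mij => XMij => jXMij => jjXMij => jjjXMij => jjjoXMij => jjjooMij => jjjoooij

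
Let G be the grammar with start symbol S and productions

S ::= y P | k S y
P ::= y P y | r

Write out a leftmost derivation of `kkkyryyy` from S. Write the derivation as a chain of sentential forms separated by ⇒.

S ⇒ kSy ⇒ kkSyy ⇒ kkkSyyy ⇒ kkkyPyyy ⇒ kkkyryyy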